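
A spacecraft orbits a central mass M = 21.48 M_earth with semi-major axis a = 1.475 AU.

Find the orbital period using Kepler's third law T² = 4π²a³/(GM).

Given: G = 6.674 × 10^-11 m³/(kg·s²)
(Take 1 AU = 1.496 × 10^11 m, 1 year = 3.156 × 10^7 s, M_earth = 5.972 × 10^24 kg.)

Convert to SI: a = 1.475 AU = 2.2066e+11 m; M = 21.48 M_earth = 1.28279e+26 kg.
GM = G · M = 6.674e-11 · 1.28279e+26 = 8.56131e+15 m³/s².
Kepler's third law: T = 2π √(a³ / GM).
Substituting a = 2.2066e+11 m and GM = 8.56131e+15 m³/s²:
T = 2π √((2.2066e+11)³ / 8.56131e+15) s
T ≈ 7.039e+09 s = 223 years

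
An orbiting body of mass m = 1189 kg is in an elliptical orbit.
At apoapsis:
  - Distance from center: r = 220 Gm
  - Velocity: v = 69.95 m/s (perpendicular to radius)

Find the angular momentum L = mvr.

Convert to SI: r = 220 Gm = 2.2e+11 m.
Since v is perpendicular to r, L = m · v · r.
L = 1189 · 69.95 · 2.2e+11 kg·m²/s ≈ 1.83e+16 kg·m²/s.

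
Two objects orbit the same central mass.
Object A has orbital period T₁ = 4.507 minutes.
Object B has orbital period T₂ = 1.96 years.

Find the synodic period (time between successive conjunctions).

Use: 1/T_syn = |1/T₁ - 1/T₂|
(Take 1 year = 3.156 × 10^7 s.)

Convert to SI: T₁ = 4.507 minutes = 270.42 s; T₂ = 1.96 years = 6.18576e+07 s.
T_syn = |T₁ · T₂ / (T₁ − T₂)|.
T_syn = |270.42 · 6.18576e+07 / (270.42 − 6.18576e+07)| s ≈ 270.4 s = 4.507 minutes.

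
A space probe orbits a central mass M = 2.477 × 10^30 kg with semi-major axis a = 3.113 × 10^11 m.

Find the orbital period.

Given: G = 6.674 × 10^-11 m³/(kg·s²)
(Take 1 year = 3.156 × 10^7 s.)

GM = G · M = 6.674e-11 · 2.477e+30 = 1.65315e+20 m³/s².
Kepler's third law: T = 2π √(a³ / GM).
Substituting a = 3.113e+11 m and GM = 1.65315e+20 m³/s²:
T = 2π √((3.113e+11)³ / 1.65315e+20) s
T ≈ 8.488e+07 s = 2.689 years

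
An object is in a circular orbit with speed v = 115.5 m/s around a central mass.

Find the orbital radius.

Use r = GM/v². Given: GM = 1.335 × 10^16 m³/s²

For a circular orbit, v² = GM / r, so r = GM / v².
r = 1.335e+16 / (115.5)² m ≈ 1.001e+12 m = 1.001 Tm.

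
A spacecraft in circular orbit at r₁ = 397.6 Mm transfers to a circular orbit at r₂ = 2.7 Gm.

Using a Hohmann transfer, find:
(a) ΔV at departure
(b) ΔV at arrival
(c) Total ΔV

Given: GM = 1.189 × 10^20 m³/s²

Convert to SI: r₁ = 397.6 Mm = 3.976e+08 m; r₂ = 2.7 Gm = 2.7e+09 m.
Transfer semi-major axis: a_t = (r₁ + r₂)/2 = (3.976e+08 + 2.7e+09)/2 = 1.5488e+09 m.
Circular speeds: v₁ = √(GM/r₁) = 546849 m/s, v₂ = √(GM/r₂) = 209850 m/s.
Transfer speeds (vis-viva v² = GM(2/r − 1/a_t)): v₁ᵗ = 722025 m/s, v₂ᵗ = 106325 m/s.
(a) ΔV₁ = |v₁ᵗ − v₁| ≈ 1.752e+05 m/s = 175.2 km/s.
(b) ΔV₂ = |v₂ − v₂ᵗ| ≈ 1.035e+05 m/s = 103.5 km/s.
(c) ΔV_total = ΔV₁ + ΔV₂ ≈ 2.787e+05 m/s = 278.7 km/s.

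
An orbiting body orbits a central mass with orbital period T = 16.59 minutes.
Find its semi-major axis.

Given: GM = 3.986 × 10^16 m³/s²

Convert to SI: T = 16.59 minutes = 995.4 s.
Invert Kepler's third law: a = (GM · T² / (4π²))^(1/3).
Substituting T = 995.4 s and GM = 3.986e+16 m³/s²:
a = (3.986e+16 · (995.4)² / (4π²))^(1/3) m
a ≈ 1e+07 m = 10 Mm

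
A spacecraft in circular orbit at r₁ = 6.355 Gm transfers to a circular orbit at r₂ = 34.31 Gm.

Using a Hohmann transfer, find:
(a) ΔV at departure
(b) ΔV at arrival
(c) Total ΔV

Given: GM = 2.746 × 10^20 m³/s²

Convert to SI: r₁ = 6.355 Gm = 6.355e+09 m; r₂ = 34.31 Gm = 3.431e+10 m.
Transfer semi-major axis: a_t = (r₁ + r₂)/2 = (6.355e+09 + 3.431e+10)/2 = 2.03325e+10 m.
Circular speeds: v₁ = √(GM/r₁) = 207870 m/s, v₂ = √(GM/r₂) = 89462.3 m/s.
Transfer speeds (vis-viva v² = GM(2/r − 1/a_t)): v₁ᵗ = 270027 m/s, v₂ᵗ = 50015.2 m/s.
(a) ΔV₁ = |v₁ᵗ − v₁| ≈ 6.216e+04 m/s = 62.16 km/s.
(b) ΔV₂ = |v₂ − v₂ᵗ| ≈ 3.945e+04 m/s = 39.45 km/s.
(c) ΔV_total = ΔV₁ + ΔV₂ ≈ 1.016e+05 m/s = 101.6 km/s.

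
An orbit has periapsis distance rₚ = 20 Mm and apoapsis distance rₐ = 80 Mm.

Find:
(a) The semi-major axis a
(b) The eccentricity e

Convert to SI: rₚ = 20 Mm = 2e+07 m; rₐ = 80 Mm = 8e+07 m.
(a) a = (rₚ + rₐ) / 2 = (2e+07 + 8e+07) / 2 ≈ 5e+07 m = 50 Mm.
(b) e = (rₐ − rₚ) / (rₐ + rₚ) = (8e+07 − 2e+07) / (8e+07 + 2e+07) ≈ 0.6.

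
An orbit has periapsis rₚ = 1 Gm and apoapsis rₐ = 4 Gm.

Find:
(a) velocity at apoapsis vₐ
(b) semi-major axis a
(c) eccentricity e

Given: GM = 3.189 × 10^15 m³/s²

Convert to SI: rₚ = 1 Gm = 1e+09 m; rₐ = 4 Gm = 4e+09 m.
(a) With a = (rₚ + rₐ)/2 = 2.5e+09 m, vₐ = √(GM (2/rₐ − 1/a)) = √(3.189e+15 · (2/4e+09 − 1/2.5e+09)) m/s ≈ 564.7 m/s
(b) a = (rₚ + rₐ)/2 = (1e+09 + 4e+09)/2 ≈ 2.5e+09 m
(c) e = (rₐ − rₚ)/(rₐ + rₚ) = (4e+09 − 1e+09)/(4e+09 + 1e+09) ≈ 0.6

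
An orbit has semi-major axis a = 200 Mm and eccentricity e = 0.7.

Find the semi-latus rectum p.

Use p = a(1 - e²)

Convert to SI: a = 200 Mm = 2e+08 m.
p = a (1 − e²).
p = 2e+08 · (1 − (0.7)²) = 2e+08 · 0.51 ≈ 1.02e+08 m = 102 Mm.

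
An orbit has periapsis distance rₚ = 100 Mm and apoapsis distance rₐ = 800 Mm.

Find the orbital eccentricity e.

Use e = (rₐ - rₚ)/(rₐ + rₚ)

Convert to SI: rₚ = 100 Mm = 1e+08 m; rₐ = 800 Mm = 8e+08 m.
e = (rₐ − rₚ) / (rₐ + rₚ).
e = (8e+08 − 1e+08) / (8e+08 + 1e+08) = 7e+08 / 9e+08 ≈ 0.7778.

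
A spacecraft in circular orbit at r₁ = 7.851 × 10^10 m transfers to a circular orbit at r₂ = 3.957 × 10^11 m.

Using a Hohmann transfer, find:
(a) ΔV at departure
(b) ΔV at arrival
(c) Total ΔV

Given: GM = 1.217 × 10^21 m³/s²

Transfer semi-major axis: a_t = (r₁ + r₂)/2 = (7.851e+10 + 3.957e+11)/2 = 2.37105e+11 m.
Circular speeds: v₁ = √(GM/r₁) = 124504 m/s, v₂ = √(GM/r₂) = 55457.8 m/s.
Transfer speeds (vis-viva v² = GM(2/r − 1/a_t)): v₁ᵗ = 160841 m/s, v₂ᵗ = 31912 m/s.
(a) ΔV₁ = |v₁ᵗ − v₁| ≈ 3.634e+04 m/s = 36.34 km/s.
(b) ΔV₂ = |v₂ − v₂ᵗ| ≈ 2.355e+04 m/s = 23.55 km/s.
(c) ΔV_total = ΔV₁ + ΔV₂ ≈ 5.988e+04 m/s = 59.88 km/s.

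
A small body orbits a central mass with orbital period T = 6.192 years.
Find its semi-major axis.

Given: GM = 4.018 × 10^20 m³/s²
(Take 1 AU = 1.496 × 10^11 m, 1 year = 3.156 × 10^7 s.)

Convert to SI: T = 6.192 years = 1.9542e+08 s.
Invert Kepler's third law: a = (GM · T² / (4π²))^(1/3).
Substituting T = 1.9542e+08 s and GM = 4.018e+20 m³/s²:
a = (4.018e+20 · (1.9542e+08)² / (4π²))^(1/3) m
a ≈ 7.298e+11 m = 4.878 AU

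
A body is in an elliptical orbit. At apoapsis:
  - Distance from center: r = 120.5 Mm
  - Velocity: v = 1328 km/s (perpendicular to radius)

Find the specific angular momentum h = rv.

Convert to SI: r = 120.5 Mm = 1.205e+08 m; v = 1328 km/s = 1.328e+06 m/s.
With v perpendicular to r, h = r · v.
h = 1.205e+08 · 1.328e+06 m²/s ≈ 1.6e+14 m²/s.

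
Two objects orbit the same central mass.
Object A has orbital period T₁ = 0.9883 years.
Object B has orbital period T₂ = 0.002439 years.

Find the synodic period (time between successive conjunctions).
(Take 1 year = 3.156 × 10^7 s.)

Convert to SI: T₁ = 0.9883 years = 3.11907e+07 s; T₂ = 0.002439 years = 76974.8 s.
T_syn = |T₁ · T₂ / (T₁ − T₂)|.
T_syn = |3.11907e+07 · 76974.8 / (3.11907e+07 − 76974.8)| s ≈ 7.717e+04 s = 0.002445 years.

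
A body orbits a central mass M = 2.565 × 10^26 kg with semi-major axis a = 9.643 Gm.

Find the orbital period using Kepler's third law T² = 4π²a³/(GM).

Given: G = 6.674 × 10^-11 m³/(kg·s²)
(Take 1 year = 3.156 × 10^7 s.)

Convert to SI: a = 9.643 Gm = 9.643e+09 m.
GM = G · M = 6.674e-11 · 2.565e+26 = 1.71188e+16 m³/s².
Kepler's third law: T = 2π √(a³ / GM).
Substituting a = 9.643e+09 m and GM = 1.71188e+16 m³/s²:
T = 2π √((9.643e+09)³ / 1.71188e+16) s
T ≈ 4.547e+07 s = 1.441 years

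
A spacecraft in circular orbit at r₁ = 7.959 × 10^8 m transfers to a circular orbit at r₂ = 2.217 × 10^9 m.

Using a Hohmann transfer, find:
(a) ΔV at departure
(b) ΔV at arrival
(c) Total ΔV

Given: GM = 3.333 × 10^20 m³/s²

Transfer semi-major axis: a_t = (r₁ + r₂)/2 = (7.959e+08 + 2.217e+09)/2 = 1.50645e+09 m.
Circular speeds: v₁ = √(GM/r₁) = 647125 m/s, v₂ = √(GM/r₂) = 387735 m/s.
Transfer speeds (vis-viva v² = GM(2/r − 1/a_t)): v₁ᵗ = 785044 m/s, v₂ᵗ = 281830 m/s.
(a) ΔV₁ = |v₁ᵗ − v₁| ≈ 1.379e+05 m/s = 137.9 km/s.
(b) ΔV₂ = |v₂ − v₂ᵗ| ≈ 1.059e+05 m/s = 105.9 km/s.
(c) ΔV_total = ΔV₁ + ΔV₂ ≈ 2.438e+05 m/s = 243.8 km/s.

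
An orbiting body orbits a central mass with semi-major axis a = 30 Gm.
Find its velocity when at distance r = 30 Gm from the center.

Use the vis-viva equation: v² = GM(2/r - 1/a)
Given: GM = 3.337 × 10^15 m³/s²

Convert to SI: a = 30 Gm = 3e+10 m; r = 30 Gm = 3e+10 m.
Vis-viva: v = √(GM · (2/r − 1/a)).
2/r − 1/a = 2/3e+10 − 1/3e+10 = 3.33333e-11 m⁻¹.
v = √(3.337e+15 · 3.33333e-11) m/s ≈ 333.5 m/s = 333.5 m/s.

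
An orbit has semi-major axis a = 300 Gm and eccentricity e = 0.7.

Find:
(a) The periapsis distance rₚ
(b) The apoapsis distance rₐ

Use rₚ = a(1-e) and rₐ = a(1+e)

Convert to SI: a = 300 Gm = 3e+11 m.
(a) rₚ = a(1 − e) = 3e+11 · (1 − 0.7) = 3e+11 · 0.3 ≈ 9e+10 m = 90 Gm.
(b) rₐ = a(1 + e) = 3e+11 · (1 + 0.7) = 3e+11 · 1.7 ≈ 5.1e+11 m = 510 Gm.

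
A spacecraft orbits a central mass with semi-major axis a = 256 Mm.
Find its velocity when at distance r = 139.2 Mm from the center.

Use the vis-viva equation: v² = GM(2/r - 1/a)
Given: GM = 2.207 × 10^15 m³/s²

Convert to SI: a = 256 Mm = 2.56e+08 m; r = 139.2 Mm = 1.392e+08 m.
Vis-viva: v = √(GM · (2/r − 1/a)).
2/r − 1/a = 2/1.392e+08 − 1/2.56e+08 = 1.04616e-08 m⁻¹.
v = √(2.207e+15 · 1.04616e-08) m/s ≈ 4805 m/s = 4.805 km/s.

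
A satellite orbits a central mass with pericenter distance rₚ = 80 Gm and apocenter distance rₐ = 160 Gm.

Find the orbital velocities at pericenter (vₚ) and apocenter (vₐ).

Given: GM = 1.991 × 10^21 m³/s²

Convert to SI: rₚ = 80 Gm = 8e+10 m; rₐ = 160 Gm = 1.6e+11 m.
Use the vis-viva equation v² = GM(2/r − 1/a) with a = (rₚ + rₐ)/2 = (8e+10 + 1.6e+11)/2 = 1.2e+11 m.
vₚ = √(GM · (2/rₚ − 1/a)) = √(1.991e+21 · (2/8e+10 − 1/1.2e+11)) m/s ≈ 1.822e+05 m/s = 182.2 km/s.
vₐ = √(GM · (2/rₐ − 1/a)) = √(1.991e+21 · (2/1.6e+11 − 1/1.2e+11)) m/s ≈ 9.108e+04 m/s = 91.08 km/s.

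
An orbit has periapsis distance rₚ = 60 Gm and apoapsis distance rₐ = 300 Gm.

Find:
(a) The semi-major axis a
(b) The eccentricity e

Convert to SI: rₚ = 60 Gm = 6e+10 m; rₐ = 300 Gm = 3e+11 m.
(a) a = (rₚ + rₐ) / 2 = (6e+10 + 3e+11) / 2 ≈ 1.8e+11 m = 180 Gm.
(b) e = (rₐ − rₚ) / (rₐ + rₚ) = (3e+11 − 6e+10) / (3e+11 + 6e+10) ≈ 0.6667.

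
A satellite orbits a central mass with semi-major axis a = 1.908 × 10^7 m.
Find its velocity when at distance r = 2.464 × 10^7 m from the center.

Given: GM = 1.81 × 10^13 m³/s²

Vis-viva: v = √(GM · (2/r − 1/a)).
2/r − 1/a = 2/2.464e+07 − 1/1.908e+07 = 2.87579e-08 m⁻¹.
v = √(1.81e+13 · 2.87579e-08) m/s ≈ 721.5 m/s = 721.5 m/s.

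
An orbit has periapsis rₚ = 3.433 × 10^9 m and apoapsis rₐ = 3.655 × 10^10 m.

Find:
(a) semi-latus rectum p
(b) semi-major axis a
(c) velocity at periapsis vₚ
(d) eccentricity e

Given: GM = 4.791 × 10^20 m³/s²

(a) From a = (rₚ + rₐ)/2 = 1.99915e+10 m and e = (rₐ − rₚ)/(rₐ + rₚ) = 0.828277, p = a(1 − e²) = 1.99915e+10 · (1 − (0.828277)²) ≈ 6.276e+09 m
(b) a = (rₚ + rₐ)/2 = (3.433e+09 + 3.655e+10)/2 ≈ 1.999e+10 m
(c) With a = (rₚ + rₐ)/2 = 1.99915e+10 m, vₚ = √(GM (2/rₚ − 1/a)) = √(4.791e+20 · (2/3.433e+09 − 1/1.99915e+10)) m/s ≈ 5.051e+05 m/s
(d) e = (rₐ − rₚ)/(rₐ + rₚ) = (3.655e+10 − 3.433e+09)/(3.655e+10 + 3.433e+09) ≈ 0.8283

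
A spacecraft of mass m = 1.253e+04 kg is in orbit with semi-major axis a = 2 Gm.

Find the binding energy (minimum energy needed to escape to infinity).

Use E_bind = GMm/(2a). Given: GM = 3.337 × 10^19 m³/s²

Convert to SI: a = 2 Gm = 2e+09 m.
Total orbital energy is E = −GMm/(2a); binding energy is E_bind = −E = GMm/(2a).
E_bind = 3.337e+19 · 1.253e+04 / (2 · 2e+09) J ≈ 1.045e+14 J = 104.5 TJ.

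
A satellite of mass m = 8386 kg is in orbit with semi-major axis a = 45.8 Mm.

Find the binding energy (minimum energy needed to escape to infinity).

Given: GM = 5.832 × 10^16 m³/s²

Convert to SI: a = 45.8 Mm = 4.58e+07 m.
Total orbital energy is E = −GMm/(2a); binding energy is E_bind = −E = GMm/(2a).
E_bind = 5.832e+16 · 8386 / (2 · 4.58e+07) J ≈ 5.339e+12 J = 5.339 TJ.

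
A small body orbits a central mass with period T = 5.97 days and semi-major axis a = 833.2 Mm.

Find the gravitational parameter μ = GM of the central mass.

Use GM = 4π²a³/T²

Convert to SI: T = 5.97 days = 515808 s; a = 833.2 Mm = 8.332e+08 m.
GM = 4π² · a³ / T².
GM = 4π² · (8.332e+08)³ / (515808)² m³/s² ≈ 8.583e+16 m³/s² = 8.583 × 10^16 m³/s².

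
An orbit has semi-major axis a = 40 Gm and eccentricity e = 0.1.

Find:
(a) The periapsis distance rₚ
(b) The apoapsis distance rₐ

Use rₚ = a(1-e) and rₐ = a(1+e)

Convert to SI: a = 40 Gm = 4e+10 m.
(a) rₚ = a(1 − e) = 4e+10 · (1 − 0.1) = 4e+10 · 0.9 ≈ 3.6e+10 m = 36 Gm.
(b) rₐ = a(1 + e) = 4e+10 · (1 + 0.1) = 4e+10 · 1.1 ≈ 4.4e+10 m = 44 Gm.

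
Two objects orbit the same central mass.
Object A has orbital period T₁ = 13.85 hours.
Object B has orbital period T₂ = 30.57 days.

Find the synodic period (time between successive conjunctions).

Convert to SI: T₁ = 13.85 hours = 49860 s; T₂ = 30.57 days = 2.64125e+06 s.
T_syn = |T₁ · T₂ / (T₁ − T₂)|.
T_syn = |49860 · 2.64125e+06 / (49860 − 2.64125e+06)| s ≈ 5.082e+04 s = 14.12 hours.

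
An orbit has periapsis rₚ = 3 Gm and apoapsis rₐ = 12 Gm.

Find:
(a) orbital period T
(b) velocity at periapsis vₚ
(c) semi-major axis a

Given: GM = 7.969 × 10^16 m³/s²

Convert to SI: rₚ = 3 Gm = 3e+09 m; rₐ = 12 Gm = 1.2e+10 m.
(a) With a = (rₚ + rₐ)/2 = 7.5e+09 m, T = 2π √(a³/GM) = 2π √((7.5e+09)³/7.969e+16) s ≈ 1.446e+07 s
(b) With a = (rₚ + rₐ)/2 = 7.5e+09 m, vₚ = √(GM (2/rₚ − 1/a)) = √(7.969e+16 · (2/3e+09 − 1/7.5e+09)) m/s ≈ 6519 m/s
(c) a = (rₚ + rₐ)/2 = (3e+09 + 1.2e+10)/2 ≈ 7.5e+09 m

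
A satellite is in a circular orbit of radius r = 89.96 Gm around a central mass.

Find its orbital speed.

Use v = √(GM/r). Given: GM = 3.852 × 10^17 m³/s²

Convert to SI: r = 89.96 Gm = 8.996e+10 m.
For a circular orbit, gravity supplies the centripetal force, so v = √(GM / r).
v = √(3.852e+17 / 8.996e+10) m/s ≈ 2069 m/s = 2.069 km/s.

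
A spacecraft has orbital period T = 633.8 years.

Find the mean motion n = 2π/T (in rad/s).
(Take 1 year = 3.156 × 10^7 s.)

Convert to SI: T = 633.8 years = 2.00027e+10 s.
n = 2π / T.
n = 2π / 2.00027e+10 s ≈ 3.141e-10 rad/s.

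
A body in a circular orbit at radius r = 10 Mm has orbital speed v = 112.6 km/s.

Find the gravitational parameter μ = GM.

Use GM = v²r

Convert to SI: r = 10 Mm = 1e+07 m; v = 112.6 km/s = 112600 m/s.
For a circular orbit v² = GM/r, so GM = v² · r.
GM = (112600)² · 1e+07 m³/s² ≈ 1.268e+17 m³/s² = 1.268 × 10^17 m³/s².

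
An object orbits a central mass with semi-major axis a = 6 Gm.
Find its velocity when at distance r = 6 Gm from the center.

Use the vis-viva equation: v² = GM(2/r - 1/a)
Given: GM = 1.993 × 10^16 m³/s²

Convert to SI: a = 6 Gm = 6e+09 m; r = 6 Gm = 6e+09 m.
Vis-viva: v = √(GM · (2/r − 1/a)).
2/r − 1/a = 2/6e+09 − 1/6e+09 = 1.66667e-10 m⁻¹.
v = √(1.993e+16 · 1.66667e-10) m/s ≈ 1823 m/s = 1.823 km/s.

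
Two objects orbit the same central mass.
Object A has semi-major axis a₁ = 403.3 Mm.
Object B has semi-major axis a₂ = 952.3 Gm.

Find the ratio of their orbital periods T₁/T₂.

Convert to SI: a₁ = 403.3 Mm = 4.033e+08 m; a₂ = 952.3 Gm = 9.523e+11 m.
From Kepler's third law, (T₁/T₂)² = (a₁/a₂)³, so T₁/T₂ = (a₁/a₂)^(3/2).
a₁/a₂ = 4.033e+08 / 9.523e+11 = 0.000423501.
T₁/T₂ = (0.000423501)^(3/2) ≈ 8.715e-06.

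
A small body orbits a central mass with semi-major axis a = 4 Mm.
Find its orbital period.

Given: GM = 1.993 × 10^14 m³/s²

Convert to SI: a = 4 Mm = 4e+06 m.
Kepler's third law: T = 2π √(a³ / GM).
Substituting a = 4e+06 m and GM = 1.993e+14 m³/s²:
T = 2π √((4e+06)³ / 1.993e+14) s
T ≈ 3561 s = 59.34 minutes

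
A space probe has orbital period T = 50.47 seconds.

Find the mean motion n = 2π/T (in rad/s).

n = 2π / T.
n = 2π / 50.47 s ≈ 0.1245 rad/s.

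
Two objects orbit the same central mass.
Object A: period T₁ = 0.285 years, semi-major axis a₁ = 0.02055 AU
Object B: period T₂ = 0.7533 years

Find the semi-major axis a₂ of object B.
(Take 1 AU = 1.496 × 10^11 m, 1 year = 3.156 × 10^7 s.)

Convert to SI: T₁ = 0.285 years = 8.9946e+06 s; a₁ = 0.02055 AU = 3.07428e+09 m; T₂ = 0.7533 years = 2.37741e+07 s.
Kepler's third law: (T₁/T₂)² = (a₁/a₂)³ ⇒ a₂ = a₁ · (T₂/T₁)^(2/3).
T₂/T₁ = 2.37741e+07 / 8.9946e+06 = 2.64316.
a₂ = 3.07428e+09 · (2.64316)^(2/3) m ≈ 5.877e+09 m = 0.03929 AU.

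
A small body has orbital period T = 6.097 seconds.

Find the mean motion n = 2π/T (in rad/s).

n = 2π / T.
n = 2π / 6.097 s ≈ 1.031 rad/s.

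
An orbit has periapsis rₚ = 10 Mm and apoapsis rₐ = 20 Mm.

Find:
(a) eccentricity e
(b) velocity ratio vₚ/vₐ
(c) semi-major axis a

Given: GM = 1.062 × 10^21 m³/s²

Convert to SI: rₚ = 10 Mm = 1e+07 m; rₐ = 20 Mm = 2e+07 m.
(a) e = (rₐ − rₚ)/(rₐ + rₚ) = (2e+07 − 1e+07)/(2e+07 + 1e+07) ≈ 0.3333
(b) Conservation of angular momentum (rₚvₚ = rₐvₐ) gives vₚ/vₐ = rₐ/rₚ = 2e+07/1e+07 ≈ 2
(c) a = (rₚ + rₐ)/2 = (1e+07 + 2e+07)/2 ≈ 1.5e+07 m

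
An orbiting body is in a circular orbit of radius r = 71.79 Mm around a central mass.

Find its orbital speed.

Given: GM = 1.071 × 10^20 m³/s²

Convert to SI: r = 71.79 Mm = 7.179e+07 m.
For a circular orbit, gravity supplies the centripetal force, so v = √(GM / r).
v = √(1.071e+20 / 7.179e+07) m/s ≈ 1.221e+06 m/s = 1221 km/s.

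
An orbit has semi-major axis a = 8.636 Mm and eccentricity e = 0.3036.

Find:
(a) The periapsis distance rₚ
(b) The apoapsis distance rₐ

Convert to SI: a = 8.636 Mm = 8.636e+06 m.
(a) rₚ = a(1 − e) = 8.636e+06 · (1 − 0.3036) = 8.636e+06 · 0.6964 ≈ 6.014e+06 m = 6.014 Mm.
(b) rₐ = a(1 + e) = 8.636e+06 · (1 + 0.3036) = 8.636e+06 · 1.3036 ≈ 1.126e+07 m = 11.26 Mm.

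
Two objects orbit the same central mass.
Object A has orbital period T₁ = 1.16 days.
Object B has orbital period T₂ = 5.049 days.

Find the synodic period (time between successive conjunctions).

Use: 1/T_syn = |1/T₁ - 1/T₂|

Convert to SI: T₁ = 1.16 days = 100224 s; T₂ = 5.049 days = 436234 s.
T_syn = |T₁ · T₂ / (T₁ − T₂)|.
T_syn = |100224 · 436234 / (100224 − 436234)| s ≈ 1.301e+05 s = 1.506 days.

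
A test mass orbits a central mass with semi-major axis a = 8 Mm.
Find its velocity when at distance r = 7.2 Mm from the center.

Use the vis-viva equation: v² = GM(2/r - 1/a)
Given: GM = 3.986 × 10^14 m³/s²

Convert to SI: a = 8 Mm = 8e+06 m; r = 7.2 Mm = 7.2e+06 m.
Vis-viva: v = √(GM · (2/r − 1/a)).
2/r − 1/a = 2/7.2e+06 − 1/8e+06 = 1.52778e-07 m⁻¹.
v = √(3.986e+14 · 1.52778e-07) m/s ≈ 7804 m/s = 7.804 km/s.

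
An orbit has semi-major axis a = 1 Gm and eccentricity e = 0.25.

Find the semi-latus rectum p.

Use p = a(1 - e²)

Convert to SI: a = 1 Gm = 1e+09 m.
p = a (1 − e²).
p = 1e+09 · (1 − (0.25)²) = 1e+09 · 0.9375 ≈ 9.375e+08 m = 937.5 Mm.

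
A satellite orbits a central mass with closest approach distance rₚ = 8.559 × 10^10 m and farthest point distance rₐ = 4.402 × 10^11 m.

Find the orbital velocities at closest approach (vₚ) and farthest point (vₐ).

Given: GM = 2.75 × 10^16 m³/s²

Use the vis-viva equation v² = GM(2/r − 1/a) with a = (rₚ + rₐ)/2 = (8.559e+10 + 4.402e+11)/2 = 2.62895e+11 m.
vₚ = √(GM · (2/rₚ − 1/a)) = √(2.75e+16 · (2/8.559e+10 − 1/2.62895e+11)) m/s ≈ 733.5 m/s = 733.5 m/s.
vₐ = √(GM · (2/rₐ − 1/a)) = √(2.75e+16 · (2/4.402e+11 − 1/2.62895e+11)) m/s ≈ 142.6 m/s = 142.6 m/s.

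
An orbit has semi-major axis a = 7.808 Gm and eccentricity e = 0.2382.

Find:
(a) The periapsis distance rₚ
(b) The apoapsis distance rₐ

Convert to SI: a = 7.808 Gm = 7.808e+09 m.
(a) rₚ = a(1 − e) = 7.808e+09 · (1 − 0.2382) = 7.808e+09 · 0.7618 ≈ 5.948e+09 m = 5.948 Gm.
(b) rₐ = a(1 + e) = 7.808e+09 · (1 + 0.2382) = 7.808e+09 · 1.2382 ≈ 9.668e+09 m = 9.668 Gm.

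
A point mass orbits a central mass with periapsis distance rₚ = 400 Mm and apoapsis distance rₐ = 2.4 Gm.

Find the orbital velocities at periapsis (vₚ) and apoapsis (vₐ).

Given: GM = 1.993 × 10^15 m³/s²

Convert to SI: rₚ = 400 Mm = 4e+08 m; rₐ = 2.4 Gm = 2.4e+09 m.
Use the vis-viva equation v² = GM(2/r − 1/a) with a = (rₚ + rₐ)/2 = (4e+08 + 2.4e+09)/2 = 1.4e+09 m.
vₚ = √(GM · (2/rₚ − 1/a)) = √(1.993e+15 · (2/4e+08 − 1/1.4e+09)) m/s ≈ 2923 m/s = 2.923 km/s.
vₐ = √(GM · (2/rₐ − 1/a)) = √(1.993e+15 · (2/2.4e+09 − 1/1.4e+09)) m/s ≈ 487.1 m/s = 487.1 m/s.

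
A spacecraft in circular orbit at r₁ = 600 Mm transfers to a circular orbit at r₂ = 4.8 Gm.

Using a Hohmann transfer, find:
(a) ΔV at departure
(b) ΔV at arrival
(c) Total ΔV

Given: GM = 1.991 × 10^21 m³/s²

Convert to SI: r₁ = 600 Mm = 6e+08 m; r₂ = 4.8 Gm = 4.8e+09 m.
Transfer semi-major axis: a_t = (r₁ + r₂)/2 = (6e+08 + 4.8e+09)/2 = 2.7e+09 m.
Circular speeds: v₁ = √(GM/r₁) = 1.82163e+06 m/s, v₂ = √(GM/r₂) = 644043 m/s.
Transfer speeds (vis-viva v² = GM(2/r − 1/a_t)): v₁ᵗ = 2.42884e+06 m/s, v₂ᵗ = 303605 m/s.
(a) ΔV₁ = |v₁ᵗ − v₁| ≈ 6.072e+05 m/s = 607.2 km/s.
(b) ΔV₂ = |v₂ − v₂ᵗ| ≈ 3.404e+05 m/s = 340.4 km/s.
(c) ΔV_total = ΔV₁ + ΔV₂ ≈ 9.476e+05 m/s = 947.6 km/s.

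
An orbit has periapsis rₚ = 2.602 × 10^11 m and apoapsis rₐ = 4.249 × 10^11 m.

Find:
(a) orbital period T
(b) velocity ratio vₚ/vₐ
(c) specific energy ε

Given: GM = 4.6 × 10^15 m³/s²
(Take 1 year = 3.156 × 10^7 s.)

(a) With a = (rₚ + rₐ)/2 = 3.4255e+11 m, T = 2π √(a³/GM) = 2π √((3.4255e+11)³/4.6e+15) s ≈ 1.857e+10 s
(b) Conservation of angular momentum (rₚvₚ = rₐvₐ) gives vₚ/vₐ = rₐ/rₚ = 4.249e+11/2.602e+11 ≈ 1.633
(c) With a = (rₚ + rₐ)/2 = 3.4255e+11 m, ε = −GM/(2a) = −4.6e+15/(2 · 3.4255e+11) J/kg ≈ -6714 J/kg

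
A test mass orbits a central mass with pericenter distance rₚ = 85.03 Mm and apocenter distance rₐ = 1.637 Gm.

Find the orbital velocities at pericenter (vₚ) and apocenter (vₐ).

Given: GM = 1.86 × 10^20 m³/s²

Convert to SI: rₚ = 85.03 Mm = 8.503e+07 m; rₐ = 1.637 Gm = 1.637e+09 m.
Use the vis-viva equation v² = GM(2/r − 1/a) with a = (rₚ + rₐ)/2 = (8.503e+07 + 1.637e+09)/2 = 8.61015e+08 m.
vₚ = √(GM · (2/rₚ − 1/a)) = √(1.86e+20 · (2/8.503e+07 − 1/8.61015e+08)) m/s ≈ 2.039e+06 m/s = 2039 km/s.
vₐ = √(GM · (2/rₐ − 1/a)) = √(1.86e+20 · (2/1.637e+09 − 1/8.61015e+08)) m/s ≈ 1.059e+05 m/s = 105.9 km/s.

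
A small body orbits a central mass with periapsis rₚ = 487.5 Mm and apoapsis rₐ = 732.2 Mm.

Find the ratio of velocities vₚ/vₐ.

Convert to SI: rₚ = 487.5 Mm = 4.875e+08 m; rₐ = 732.2 Mm = 7.322e+08 m.
Conservation of angular momentum gives rₚvₚ = rₐvₐ, so vₚ/vₐ = rₐ/rₚ.
vₚ/vₐ = 7.322e+08 / 4.875e+08 ≈ 1.502.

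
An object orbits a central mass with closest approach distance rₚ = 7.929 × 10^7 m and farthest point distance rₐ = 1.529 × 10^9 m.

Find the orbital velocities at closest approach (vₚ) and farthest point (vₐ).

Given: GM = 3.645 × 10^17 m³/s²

Use the vis-viva equation v² = GM(2/r − 1/a) with a = (rₚ + rₐ)/2 = (7.929e+07 + 1.529e+09)/2 = 8.04145e+08 m.
vₚ = √(GM · (2/rₚ − 1/a)) = √(3.645e+17 · (2/7.929e+07 − 1/8.04145e+08)) m/s ≈ 9.349e+04 m/s = 93.49 km/s.
vₐ = √(GM · (2/rₐ − 1/a)) = √(3.645e+17 · (2/1.529e+09 − 1/8.04145e+08)) m/s ≈ 4848 m/s = 4.848 km/s.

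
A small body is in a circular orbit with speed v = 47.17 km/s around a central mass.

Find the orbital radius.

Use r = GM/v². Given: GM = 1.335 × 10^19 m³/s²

Convert to SI: v = 47.17 km/s = 47170 m/s.
For a circular orbit, v² = GM / r, so r = GM / v².
r = 1.335e+19 / (47170)² m ≈ 6e+09 m = 6 Gm.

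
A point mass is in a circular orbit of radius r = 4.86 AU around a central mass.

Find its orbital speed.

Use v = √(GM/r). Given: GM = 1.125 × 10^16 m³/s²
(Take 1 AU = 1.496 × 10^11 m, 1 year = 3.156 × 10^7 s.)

Convert to SI: r = 4.86 AU = 7.27056e+11 m.
For a circular orbit, gravity supplies the centripetal force, so v = √(GM / r).
v = √(1.125e+16 / 7.27056e+11) m/s ≈ 124.4 m/s = 0.02624 AU/year.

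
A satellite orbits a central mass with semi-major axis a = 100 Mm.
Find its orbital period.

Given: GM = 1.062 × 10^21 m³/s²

Convert to SI: a = 100 Mm = 1e+08 m.
Kepler's third law: T = 2π √(a³ / GM).
Substituting a = 1e+08 m and GM = 1.062e+21 m³/s²:
T = 2π √((1e+08)³ / 1.062e+21) s
T ≈ 192.8 s = 3.213 minutes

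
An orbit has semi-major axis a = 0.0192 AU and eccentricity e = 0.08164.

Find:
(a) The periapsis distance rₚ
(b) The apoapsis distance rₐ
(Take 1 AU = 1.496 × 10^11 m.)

Convert to SI: a = 0.0192 AU = 2.87232e+09 m.
(a) rₚ = a(1 − e) = 2.87232e+09 · (1 − 0.08164) = 2.87232e+09 · 0.91836 ≈ 2.638e+09 m = 0.01763 AU.
(b) rₐ = a(1 + e) = 2.87232e+09 · (1 + 0.08164) = 2.87232e+09 · 1.08164 ≈ 3.107e+09 m = 0.02077 AU.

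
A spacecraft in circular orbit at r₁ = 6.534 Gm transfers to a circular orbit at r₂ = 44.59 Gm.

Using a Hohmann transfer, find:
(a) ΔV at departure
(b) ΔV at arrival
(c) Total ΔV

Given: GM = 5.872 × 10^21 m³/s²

Convert to SI: r₁ = 6.534 Gm = 6.534e+09 m; r₂ = 44.59 Gm = 4.459e+10 m.
Transfer semi-major axis: a_t = (r₁ + r₂)/2 = (6.534e+09 + 4.459e+10)/2 = 2.5562e+10 m.
Circular speeds: v₁ = √(GM/r₁) = 947989 m/s, v₂ = √(GM/r₂) = 362889 m/s.
Transfer speeds (vis-viva v² = GM(2/r − 1/a_t)): v₁ᵗ = 1.25206e+06 m/s, v₂ᵗ = 183471 m/s.
(a) ΔV₁ = |v₁ᵗ − v₁| ≈ 3.041e+05 m/s = 304.1 km/s.
(b) ΔV₂ = |v₂ − v₂ᵗ| ≈ 1.794e+05 m/s = 179.4 km/s.
(c) ΔV_total = ΔV₁ + ΔV₂ ≈ 4.835e+05 m/s = 483.5 km/s.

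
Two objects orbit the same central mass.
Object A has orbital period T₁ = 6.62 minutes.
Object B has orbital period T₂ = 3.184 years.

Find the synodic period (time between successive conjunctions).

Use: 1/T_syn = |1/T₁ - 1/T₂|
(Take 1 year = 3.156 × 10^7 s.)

Convert to SI: T₁ = 6.62 minutes = 397.2 s; T₂ = 3.184 years = 1.00487e+08 s.
T_syn = |T₁ · T₂ / (T₁ − T₂)|.
T_syn = |397.2 · 1.00487e+08 / (397.2 − 1.00487e+08)| s ≈ 397.2 s = 6.62 minutes.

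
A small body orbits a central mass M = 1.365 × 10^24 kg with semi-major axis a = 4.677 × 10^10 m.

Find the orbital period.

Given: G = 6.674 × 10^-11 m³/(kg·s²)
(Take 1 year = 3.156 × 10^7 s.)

GM = G · M = 6.674e-11 · 1.365e+24 = 9.11001e+13 m³/s².
Kepler's third law: T = 2π √(a³ / GM).
Substituting a = 4.677e+10 m and GM = 9.11001e+13 m³/s²:
T = 2π √((4.677e+10)³ / 9.11001e+13) s
T ≈ 6.658e+09 s = 211 years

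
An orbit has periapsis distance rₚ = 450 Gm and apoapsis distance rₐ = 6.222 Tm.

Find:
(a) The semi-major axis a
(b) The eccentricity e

Convert to SI: rₚ = 450 Gm = 4.5e+11 m; rₐ = 6.222 Tm = 6.222e+12 m.
(a) a = (rₚ + rₐ) / 2 = (4.5e+11 + 6.222e+12) / 2 ≈ 3.336e+12 m = 3.336 Tm.
(b) e = (rₐ − rₚ) / (rₐ + rₚ) = (6.222e+12 − 4.5e+11) / (6.222e+12 + 4.5e+11) ≈ 0.8651.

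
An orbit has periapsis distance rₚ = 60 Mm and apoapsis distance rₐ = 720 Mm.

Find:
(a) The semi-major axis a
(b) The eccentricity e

Convert to SI: rₚ = 60 Mm = 6e+07 m; rₐ = 720 Mm = 7.2e+08 m.
(a) a = (rₚ + rₐ) / 2 = (6e+07 + 7.2e+08) / 2 ≈ 3.9e+08 m = 390 Mm.
(b) e = (rₐ − rₚ) / (rₐ + rₚ) = (7.2e+08 − 6e+07) / (7.2e+08 + 6e+07) ≈ 0.8462.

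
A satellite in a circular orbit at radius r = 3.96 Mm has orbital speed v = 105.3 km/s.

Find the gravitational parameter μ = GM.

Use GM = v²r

Convert to SI: r = 3.96 Mm = 3.96e+06 m; v = 105.3 km/s = 105300 m/s.
For a circular orbit v² = GM/r, so GM = v² · r.
GM = (105300)² · 3.96e+06 m³/s² ≈ 4.391e+16 m³/s² = 4.391 × 10^16 m³/s².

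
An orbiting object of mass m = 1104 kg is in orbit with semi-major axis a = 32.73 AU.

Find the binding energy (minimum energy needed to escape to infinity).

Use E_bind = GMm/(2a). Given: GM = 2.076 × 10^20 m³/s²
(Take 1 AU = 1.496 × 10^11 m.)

Convert to SI: a = 32.73 AU = 4.89641e+12 m.
Total orbital energy is E = −GMm/(2a); binding energy is E_bind = −E = GMm/(2a).
E_bind = 2.076e+20 · 1104 / (2 · 4.89641e+12) J ≈ 2.34e+10 J = 23.4 GJ.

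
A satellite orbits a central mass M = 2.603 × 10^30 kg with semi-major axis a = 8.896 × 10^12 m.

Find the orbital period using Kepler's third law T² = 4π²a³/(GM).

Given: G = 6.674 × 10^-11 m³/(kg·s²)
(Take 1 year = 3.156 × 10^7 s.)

GM = G · M = 6.674e-11 · 2.603e+30 = 1.73724e+20 m³/s².
Kepler's third law: T = 2π √(a³ / GM).
Substituting a = 8.896e+12 m and GM = 1.73724e+20 m³/s²:
T = 2π √((8.896e+12)³ / 1.73724e+20) s
T ≈ 1.265e+10 s = 400.8 years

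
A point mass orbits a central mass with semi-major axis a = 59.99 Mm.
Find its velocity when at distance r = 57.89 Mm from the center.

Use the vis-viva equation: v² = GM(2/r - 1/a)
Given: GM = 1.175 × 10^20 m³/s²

Convert to SI: a = 59.99 Mm = 5.999e+07 m; r = 57.89 Mm = 5.789e+07 m.
Vis-viva: v = √(GM · (2/r − 1/a)).
2/r − 1/a = 2/5.789e+07 − 1/5.999e+07 = 1.78788e-08 m⁻¹.
v = √(1.175e+20 · 1.78788e-08) m/s ≈ 1.449e+06 m/s = 1449 km/s.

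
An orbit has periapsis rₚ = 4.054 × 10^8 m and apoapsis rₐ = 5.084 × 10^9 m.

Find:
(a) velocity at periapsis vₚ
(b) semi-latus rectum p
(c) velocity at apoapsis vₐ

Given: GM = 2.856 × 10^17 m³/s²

(a) With a = (rₚ + rₐ)/2 = 2.7447e+09 m, vₚ = √(GM (2/rₚ − 1/a)) = √(2.856e+17 · (2/4.054e+08 − 1/2.7447e+09)) m/s ≈ 3.612e+04 m/s
(b) From a = (rₚ + rₐ)/2 = 2.7447e+09 m and e = (rₐ − rₚ)/(rₐ + rₚ) = 0.852297, p = a(1 − e²) = 2.7447e+09 · (1 − (0.852297)²) ≈ 7.509e+08 m
(c) With a = (rₚ + rₐ)/2 = 2.7447e+09 m, vₐ = √(GM (2/rₐ − 1/a)) = √(2.856e+17 · (2/5.084e+09 − 1/2.7447e+09)) m/s ≈ 2881 m/s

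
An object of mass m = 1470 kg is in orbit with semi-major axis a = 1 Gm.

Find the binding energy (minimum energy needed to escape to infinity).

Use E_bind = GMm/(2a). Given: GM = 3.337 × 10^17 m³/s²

Convert to SI: a = 1 Gm = 1e+09 m.
Total orbital energy is E = −GMm/(2a); binding energy is E_bind = −E = GMm/(2a).
E_bind = 3.337e+17 · 1470 / (2 · 1e+09) J ≈ 2.453e+11 J = 245.3 GJ.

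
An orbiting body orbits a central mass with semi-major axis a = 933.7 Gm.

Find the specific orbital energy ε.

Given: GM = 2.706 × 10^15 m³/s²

Convert to SI: a = 933.7 Gm = 9.337e+11 m.
ε = −GM / (2a).
ε = −2.706e+15 / (2 · 9.337e+11) J/kg ≈ -1449 J/kg = -1.449 kJ/kg.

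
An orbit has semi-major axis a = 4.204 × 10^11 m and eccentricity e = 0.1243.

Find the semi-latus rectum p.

p = a (1 − e²).
p = 4.204e+11 · (1 − (0.1243)²) = 4.204e+11 · 0.98455 ≈ 4.139e+11 m = 4.139 × 10^11 m.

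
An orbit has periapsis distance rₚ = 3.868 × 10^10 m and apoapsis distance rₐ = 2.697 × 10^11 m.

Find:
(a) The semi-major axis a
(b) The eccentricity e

(a) a = (rₚ + rₐ) / 2 = (3.868e+10 + 2.697e+11) / 2 ≈ 1.542e+11 m = 1.542 × 10^11 m.
(b) e = (rₐ − rₚ) / (rₐ + rₚ) = (2.697e+11 − 3.868e+10) / (2.697e+11 + 3.868e+10) ≈ 0.7491.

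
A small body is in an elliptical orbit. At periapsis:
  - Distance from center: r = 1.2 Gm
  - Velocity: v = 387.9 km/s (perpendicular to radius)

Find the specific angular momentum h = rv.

Convert to SI: r = 1.2 Gm = 1.2e+09 m; v = 387.9 km/s = 387900 m/s.
With v perpendicular to r, h = r · v.
h = 1.2e+09 · 387900 m²/s ≈ 4.655e+14 m²/s.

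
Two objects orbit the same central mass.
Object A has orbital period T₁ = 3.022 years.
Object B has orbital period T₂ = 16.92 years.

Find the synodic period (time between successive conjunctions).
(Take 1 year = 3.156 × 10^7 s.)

Convert to SI: T₁ = 3.022 years = 9.53743e+07 s; T₂ = 16.92 years = 5.33995e+08 s.
T_syn = |T₁ · T₂ / (T₁ − T₂)|.
T_syn = |9.53743e+07 · 5.33995e+08 / (9.53743e+07 − 5.33995e+08)| s ≈ 1.161e+08 s = 3.679 years.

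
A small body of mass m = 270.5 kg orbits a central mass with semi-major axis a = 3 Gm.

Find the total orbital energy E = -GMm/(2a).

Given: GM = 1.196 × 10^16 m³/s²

Convert to SI: a = 3 Gm = 3e+09 m.
E = −GMm / (2a).
E = −1.196e+16 · 270.5 / (2 · 3e+09) J ≈ -5.392e+08 J = -539.2 MJ.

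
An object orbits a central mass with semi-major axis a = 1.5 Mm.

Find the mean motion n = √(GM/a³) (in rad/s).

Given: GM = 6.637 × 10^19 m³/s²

Convert to SI: a = 1.5 Mm = 1.5e+06 m.
n = √(GM / a³).
n = √(6.637e+19 / (1.5e+06)³) rad/s ≈ 4.435 rad/s.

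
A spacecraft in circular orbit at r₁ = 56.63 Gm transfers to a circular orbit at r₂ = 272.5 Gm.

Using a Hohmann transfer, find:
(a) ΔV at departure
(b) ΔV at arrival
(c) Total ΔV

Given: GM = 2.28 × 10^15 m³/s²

Convert to SI: r₁ = 56.63 Gm = 5.663e+10 m; r₂ = 272.5 Gm = 2.725e+11 m.
Transfer semi-major axis: a_t = (r₁ + r₂)/2 = (5.663e+10 + 2.725e+11)/2 = 1.64565e+11 m.
Circular speeds: v₁ = √(GM/r₁) = 200.652 m/s, v₂ = √(GM/r₂) = 91.4712 m/s.
Transfer speeds (vis-viva v² = GM(2/r − 1/a_t)): v₁ᵗ = 258.201 m/s, v₂ᵗ = 53.6585 m/s.
(a) ΔV₁ = |v₁ᵗ − v₁| ≈ 57.55 m/s = 57.55 m/s.
(b) ΔV₂ = |v₂ − v₂ᵗ| ≈ 37.81 m/s = 37.81 m/s.
(c) ΔV_total = ΔV₁ + ΔV₂ ≈ 95.36 m/s = 95.36 m/s.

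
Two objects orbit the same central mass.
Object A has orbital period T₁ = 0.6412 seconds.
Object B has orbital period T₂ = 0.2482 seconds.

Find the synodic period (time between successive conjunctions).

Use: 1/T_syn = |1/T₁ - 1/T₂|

T_syn = |T₁ · T₂ / (T₁ − T₂)|.
T_syn = |0.6412 · 0.2482 / (0.6412 − 0.2482)| s ≈ 0.405 s = 0.405 seconds.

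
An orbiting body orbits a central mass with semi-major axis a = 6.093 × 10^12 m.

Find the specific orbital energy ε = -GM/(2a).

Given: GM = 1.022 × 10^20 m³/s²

ε = −GM / (2a).
ε = −1.022e+20 / (2 · 6.093e+12) J/kg ≈ -8.387e+06 J/kg = -8.387 MJ/kg.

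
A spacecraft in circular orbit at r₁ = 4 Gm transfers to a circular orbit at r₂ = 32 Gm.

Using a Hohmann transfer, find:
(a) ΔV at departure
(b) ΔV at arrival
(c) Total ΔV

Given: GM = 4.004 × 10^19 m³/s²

Convert to SI: r₁ = 4 Gm = 4e+09 m; r₂ = 32 Gm = 3.2e+10 m.
Transfer semi-major axis: a_t = (r₁ + r₂)/2 = (4e+09 + 3.2e+10)/2 = 1.8e+10 m.
Circular speeds: v₁ = √(GM/r₁) = 100050 m/s, v₂ = √(GM/r₂) = 35373 m/s.
Transfer speeds (vis-viva v² = GM(2/r − 1/a_t)): v₁ᵗ = 133400 m/s, v₂ᵗ = 16675 m/s.
(a) ΔV₁ = |v₁ᵗ − v₁| ≈ 3.335e+04 m/s = 33.35 km/s.
(b) ΔV₂ = |v₂ − v₂ᵗ| ≈ 1.87e+04 m/s = 18.7 km/s.
(c) ΔV_total = ΔV₁ + ΔV₂ ≈ 5.205e+04 m/s = 52.05 km/s.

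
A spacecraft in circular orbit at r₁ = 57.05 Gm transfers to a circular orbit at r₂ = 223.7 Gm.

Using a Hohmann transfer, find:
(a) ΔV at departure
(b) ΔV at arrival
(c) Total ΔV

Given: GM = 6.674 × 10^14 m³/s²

Convert to SI: r₁ = 57.05 Gm = 5.705e+10 m; r₂ = 223.7 Gm = 2.237e+11 m.
Transfer semi-major axis: a_t = (r₁ + r₂)/2 = (5.705e+10 + 2.237e+11)/2 = 1.40375e+11 m.
Circular speeds: v₁ = √(GM/r₁) = 108.16 m/s, v₂ = √(GM/r₂) = 54.6211 m/s.
Transfer speeds (vis-viva v² = GM(2/r − 1/a_t)): v₁ᵗ = 136.538 m/s, v₂ᵗ = 34.8211 m/s.
(a) ΔV₁ = |v₁ᵗ − v₁| ≈ 28.38 m/s = 28.38 m/s.
(b) ΔV₂ = |v₂ − v₂ᵗ| ≈ 19.8 m/s = 19.8 m/s.
(c) ΔV_total = ΔV₁ + ΔV₂ ≈ 48.18 m/s = 48.18 m/s.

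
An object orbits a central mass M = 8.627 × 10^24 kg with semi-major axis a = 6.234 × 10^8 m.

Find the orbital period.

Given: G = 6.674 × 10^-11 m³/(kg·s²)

GM = G · M = 6.674e-11 · 8.627e+24 = 5.75766e+14 m³/s².
Kepler's third law: T = 2π √(a³ / GM).
Substituting a = 6.234e+08 m and GM = 5.75766e+14 m³/s²:
T = 2π √((6.234e+08)³ / 5.75766e+14) s
T ≈ 4.076e+06 s = 47.17 days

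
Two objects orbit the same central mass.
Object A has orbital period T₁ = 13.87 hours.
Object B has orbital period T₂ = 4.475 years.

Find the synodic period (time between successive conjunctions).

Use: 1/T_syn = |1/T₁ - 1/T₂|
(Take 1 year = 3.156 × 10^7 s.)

Convert to SI: T₁ = 13.87 hours = 49932 s; T₂ = 4.475 years = 1.41231e+08 s.
T_syn = |T₁ · T₂ / (T₁ − T₂)|.
T_syn = |49932 · 1.41231e+08 / (49932 − 1.41231e+08)| s ≈ 4.995e+04 s = 13.87 hours.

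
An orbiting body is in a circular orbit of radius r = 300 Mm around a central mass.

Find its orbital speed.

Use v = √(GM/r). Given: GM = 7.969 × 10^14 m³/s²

Convert to SI: r = 300 Mm = 3e+08 m.
For a circular orbit, gravity supplies the centripetal force, so v = √(GM / r).
v = √(7.969e+14 / 3e+08) m/s ≈ 1630 m/s = 1.63 km/s.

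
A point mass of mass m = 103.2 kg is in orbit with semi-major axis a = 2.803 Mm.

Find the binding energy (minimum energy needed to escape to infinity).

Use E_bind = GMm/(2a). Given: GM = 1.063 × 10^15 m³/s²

Convert to SI: a = 2.803 Mm = 2.803e+06 m.
Total orbital energy is E = −GMm/(2a); binding energy is E_bind = −E = GMm/(2a).
E_bind = 1.063e+15 · 103.2 / (2 · 2.803e+06) J ≈ 1.957e+10 J = 19.57 GJ.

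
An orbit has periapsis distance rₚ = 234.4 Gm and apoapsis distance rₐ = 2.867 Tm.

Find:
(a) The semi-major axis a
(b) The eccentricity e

Convert to SI: rₚ = 234.4 Gm = 2.344e+11 m; rₐ = 2.867 Tm = 2.867e+12 m.
(a) a = (rₚ + rₐ) / 2 = (2.344e+11 + 2.867e+12) / 2 ≈ 1.551e+12 m = 1.551 Tm.
(b) e = (rₐ − rₚ) / (rₐ + rₚ) = (2.867e+12 − 2.344e+11) / (2.867e+12 + 2.344e+11) ≈ 0.8488.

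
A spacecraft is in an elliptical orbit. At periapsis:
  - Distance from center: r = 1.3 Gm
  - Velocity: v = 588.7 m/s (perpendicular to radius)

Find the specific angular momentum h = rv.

Convert to SI: r = 1.3 Gm = 1.3e+09 m.
With v perpendicular to r, h = r · v.
h = 1.3e+09 · 588.7 m²/s ≈ 7.653e+11 m²/s.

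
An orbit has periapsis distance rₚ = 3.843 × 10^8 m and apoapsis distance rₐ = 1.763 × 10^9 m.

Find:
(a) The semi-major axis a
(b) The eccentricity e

(a) a = (rₚ + rₐ) / 2 = (3.843e+08 + 1.763e+09) / 2 ≈ 1.074e+09 m = 1.074 × 10^9 m.
(b) e = (rₐ − rₚ) / (rₐ + rₚ) = (1.763e+09 − 3.843e+08) / (1.763e+09 + 3.843e+08) ≈ 0.6421.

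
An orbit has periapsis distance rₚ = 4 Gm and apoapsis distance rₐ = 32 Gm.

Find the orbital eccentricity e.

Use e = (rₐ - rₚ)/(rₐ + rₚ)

Convert to SI: rₚ = 4 Gm = 4e+09 m; rₐ = 32 Gm = 3.2e+10 m.
e = (rₐ − rₚ) / (rₐ + rₚ).
e = (3.2e+10 − 4e+09) / (3.2e+10 + 4e+09) = 2.8e+10 / 3.6e+10 ≈ 0.7778.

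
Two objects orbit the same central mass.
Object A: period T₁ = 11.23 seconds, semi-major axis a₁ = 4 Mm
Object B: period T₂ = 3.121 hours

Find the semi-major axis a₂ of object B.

Convert to SI: a₁ = 4 Mm = 4e+06 m; T₂ = 3.121 hours = 11235.6 s.
Kepler's third law: (T₁/T₂)² = (a₁/a₂)³ ⇒ a₂ = a₁ · (T₂/T₁)^(2/3).
T₂/T₁ = 11235.6 / 11.23 = 1000.5.
a₂ = 4e+06 · (1000.5)^(2/3) m ≈ 4.001e+08 m = 400.1 Mm.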